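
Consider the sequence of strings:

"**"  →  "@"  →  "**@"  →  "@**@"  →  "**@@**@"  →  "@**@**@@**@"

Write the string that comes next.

**@@**@@**@**@@**@

This is a Fibonacci-style word recurrence s(k) = s(k−2)·s(k−1): e.g. **·@ = **@.
So term 7 is **@@**@·@**@**@@**@.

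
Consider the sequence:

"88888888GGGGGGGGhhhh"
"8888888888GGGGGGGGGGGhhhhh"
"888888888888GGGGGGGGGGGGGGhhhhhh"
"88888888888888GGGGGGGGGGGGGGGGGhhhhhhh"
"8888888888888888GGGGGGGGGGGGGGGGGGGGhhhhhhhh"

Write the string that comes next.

The n-th term is 2n+2 8's then 3n-1 G's then n+1 h's, where the shown terms are n = 3, 4, 5, 6, 7.
At n = 8 the blocks have lengths 18, 23, 9.

888888888888888888GGGGGGGGGGGGGGGGGGGGGGGhhhhhhhhh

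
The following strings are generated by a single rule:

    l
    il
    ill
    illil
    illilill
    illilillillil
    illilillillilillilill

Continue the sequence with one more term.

illilillillilillilillillilillillil

From term 3 onward, concatenate the last term with the second-to-last: il·l = ill, ill·il = illil, …
So term 8 is illilillillilillilill·illilillillil.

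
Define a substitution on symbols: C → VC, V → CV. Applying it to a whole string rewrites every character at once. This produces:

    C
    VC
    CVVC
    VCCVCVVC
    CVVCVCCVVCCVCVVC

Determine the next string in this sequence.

VCCVCVVCCVVCVCCVCVVCVCCVVCCVCVVC

Applying the rule to each of the 16 symbols of CVVCVCCVVCCVCVVC gives the pieces VC CV CV VC CV VC VC CV CV VC VC CV VC CV CV VC, which concatenate to the answer.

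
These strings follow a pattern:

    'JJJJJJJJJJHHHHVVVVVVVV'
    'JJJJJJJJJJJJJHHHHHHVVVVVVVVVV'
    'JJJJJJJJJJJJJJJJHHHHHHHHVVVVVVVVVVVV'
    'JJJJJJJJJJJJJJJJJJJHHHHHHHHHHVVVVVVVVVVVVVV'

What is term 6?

JJJJJJJJJJJJJJJJJJJJJJJJJHHHHHHHHHHHHHHVVVVVVVVVVVVVVVVVV

Term n consists of 3n+1 J's, followed by 2n-2 H's, followed by 2n+2 V's, where the shown terms are n = 3, 4, 5, 6.
For term 6, n = 8, so the run lengths are 25, 14, 18.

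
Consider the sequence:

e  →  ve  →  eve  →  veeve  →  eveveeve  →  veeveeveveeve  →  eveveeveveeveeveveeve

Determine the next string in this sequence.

veeveeveveeveeveveeveveeveeveveeve

From term 3 onward, concatenate the second-to-last term with the last: e·ve = eve, ve·eve = veeve, …
So term 8 is veeveeveveeve·eveveeveveeveeveveeve.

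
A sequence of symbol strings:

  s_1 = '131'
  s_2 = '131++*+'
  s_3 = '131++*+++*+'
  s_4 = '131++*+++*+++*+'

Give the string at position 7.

131++*+++*+++*+++*+++*+++*+

The strings grow by a fixed suffix ++*+ each time.
From 131++*+++*+++*+, 3 further steps: 131++*+++*+++*+ → 131++*+++*+++*+++*+ → 131++*+++*+++*+++*+++*+ → (answer).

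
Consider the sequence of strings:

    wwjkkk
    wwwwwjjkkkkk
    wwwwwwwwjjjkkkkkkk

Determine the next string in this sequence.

The n-th term is 3n-1 w's then n j's then 2n+1 k's (n = 1, 2, …).
Setting n = 4 gives 11, 4, 9 characters in each block.

wwwwwwwwwwwjjjjkkkkkkkkk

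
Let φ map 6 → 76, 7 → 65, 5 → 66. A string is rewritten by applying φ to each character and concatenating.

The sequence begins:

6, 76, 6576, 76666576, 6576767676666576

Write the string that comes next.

Applying the rule to each of the 16 symbols of 6576767676666576 gives the pieces 76 66 65 76 65 76 65 76 65 76 76 76 76 66 65 76, which concatenate to the answer.

76666576657665766576767676666576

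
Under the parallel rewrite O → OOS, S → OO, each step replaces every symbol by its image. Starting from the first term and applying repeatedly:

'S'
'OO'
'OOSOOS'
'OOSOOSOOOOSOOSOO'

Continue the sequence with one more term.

OOSOOSOOOOSOOSOOOOSOOSOOSOOSOOOOSOOSOOOOSOOS

φ(OOSOOSOOOOSOOSOO) expands symbol-by-symbol to OOS OOS OO OOS OOS OO OOS OOS OOS OOS OO OOS OOS OO OOS OOS; joining the 16 pieces gives the next term.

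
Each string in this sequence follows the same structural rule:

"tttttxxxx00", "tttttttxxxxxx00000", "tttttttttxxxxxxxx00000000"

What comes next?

Each string has the form t^{2n+3} x^{2n+2} 0^{3n-1} (n = 1, 2, …).
At n = 4 the blocks have lengths 11, 10, 11.

tttttttttttxxxxxxxxxx00000000000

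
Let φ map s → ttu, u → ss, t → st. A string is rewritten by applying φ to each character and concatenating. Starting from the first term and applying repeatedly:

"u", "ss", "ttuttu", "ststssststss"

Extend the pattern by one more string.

Expanding ststssststss: s→ttu, t→st, s→ttu, t→st, s→ttu, s→ttu, s→ttu, t→st, s→ttu, t→st, s→ttu, s→ttu. Concatenated: ttu st ttu st ttu ttu ttu st ttu st ttu ttu.

ttustttustttuttuttustttustttuttu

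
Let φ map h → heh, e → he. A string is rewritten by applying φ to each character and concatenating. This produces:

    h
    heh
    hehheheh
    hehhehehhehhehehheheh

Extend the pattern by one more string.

hehhehehhehhehehhehehhehhehehhehhehehhehehhehhehehheheh

Replace each of the 21 characters of hehhehehhehhehehheheh in place — heh he heh heh he heh he heh heh he heh heh he heh he heh heh he heh he heh — and concatenate.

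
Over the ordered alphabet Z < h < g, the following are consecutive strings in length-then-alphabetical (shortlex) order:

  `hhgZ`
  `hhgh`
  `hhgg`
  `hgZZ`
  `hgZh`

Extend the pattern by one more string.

Treat hgZh as a base-3 numeral over the given alphabet and add one, carrying through any trailing g's.

hgZg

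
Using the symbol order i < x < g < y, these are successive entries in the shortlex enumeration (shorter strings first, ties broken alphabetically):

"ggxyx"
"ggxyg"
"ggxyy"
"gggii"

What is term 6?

gggig

Stepping forward 2 times from gggii: gggii → gggix, then the target.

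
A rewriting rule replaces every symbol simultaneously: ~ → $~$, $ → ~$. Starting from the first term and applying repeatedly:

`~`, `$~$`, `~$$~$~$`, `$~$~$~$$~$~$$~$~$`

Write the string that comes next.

Applying the rule to each of the 17 symbols of $~$~$~$$~$~$$~$~$ gives the pieces ~$ $~$ ~$ $~$ ~$ $~$ ~$ ~$ $~$ ~$ $~$ ~$ ~$ $~$ ~$ $~$ ~$, which concatenate to the answer.

~$$~$~$$~$~$$~$~$~$$~$~$$~$~$~$$~$~$$~$~$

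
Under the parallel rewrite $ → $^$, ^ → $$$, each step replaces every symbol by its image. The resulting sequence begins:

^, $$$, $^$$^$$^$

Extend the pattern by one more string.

Rewriting each symbol of $^$$^$$^$: $→$^$, ^→$$$, $→$^$, $→$^$, ^→$$$, $→$^$, $→$^$, ^→$$$, $→$^$, which concatenates to $^$ $$$ $^$ $^$ $$$ $^$ $^$ $$$ $^$.

$^$$$$$^$$^$$$$$^$$^$$$$$^$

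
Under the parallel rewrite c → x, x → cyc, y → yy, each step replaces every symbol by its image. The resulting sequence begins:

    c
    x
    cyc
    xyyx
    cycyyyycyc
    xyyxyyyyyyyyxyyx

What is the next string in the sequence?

cycyyyycycyyyyyyyyyyyyyyyycycyyyycyc

φ(xyyxyyyyyyyyxyyx) expands symbol-by-symbol to cyc yy yy cyc yy yy yy yy yy yy yy yy cyc yy yy cyc; joining the 16 pieces gives the next term.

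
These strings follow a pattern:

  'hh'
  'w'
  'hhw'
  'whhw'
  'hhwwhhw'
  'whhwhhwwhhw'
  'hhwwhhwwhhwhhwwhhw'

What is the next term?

whhwhhwwhhwhhwwhhwwhhwhhwwhhw

Each term (from the third on) is the two preceding terms concatenated in order: term 3 = hh·w = hhw.
Continuing: whhwhhwwhhw · hhwwhhwwhhwhhwwhhw gives term 8.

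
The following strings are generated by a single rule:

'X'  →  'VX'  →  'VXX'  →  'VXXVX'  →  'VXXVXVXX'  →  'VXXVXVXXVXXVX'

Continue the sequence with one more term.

From term 3 onward, concatenate the last term with the second-to-last: VX·X = VXX, VXX·VX = VXXVX, …
Continuing: VXXVXVXXVXXVX · VXXVXVXX gives term 7.

VXXVXVXXVXXVXVXXVXVXX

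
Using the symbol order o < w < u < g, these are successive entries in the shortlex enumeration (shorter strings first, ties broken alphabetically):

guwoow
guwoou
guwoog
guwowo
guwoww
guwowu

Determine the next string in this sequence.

Treat guwowu as a base-4 numeral over the given alphabet and add one, carrying through any trailing g's.

guwowg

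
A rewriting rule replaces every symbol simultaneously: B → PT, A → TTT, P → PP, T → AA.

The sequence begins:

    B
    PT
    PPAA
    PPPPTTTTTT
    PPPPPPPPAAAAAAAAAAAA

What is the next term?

Applying the rule to each of the 20 symbols of PPPPPPPPAAAAAAAAAAAA gives the pieces PP PP PP PP PP PP PP PP TTT TTT TTT TTT TTT TTT TTT TTT TTT TTT TTT TTT, which concatenate to the answer.

PPPPPPPPPPPPPPPPTTTTTTTTTTTTTTTTTTTTTTTTTTTTTTTTTTTT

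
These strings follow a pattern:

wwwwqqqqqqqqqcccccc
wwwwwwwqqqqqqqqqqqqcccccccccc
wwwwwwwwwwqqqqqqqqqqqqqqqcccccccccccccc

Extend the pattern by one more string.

wwwwwwwwwwwwwqqqqqqqqqqqqqqqqqqcccccccccccccccccc

Term n consists of 3n-2 w's, followed by 3n+3 q's, followed by 4n-2 c's, where the shown terms are n = 2, 3, 4.
At n = 5 the blocks have lengths 13, 18, 18.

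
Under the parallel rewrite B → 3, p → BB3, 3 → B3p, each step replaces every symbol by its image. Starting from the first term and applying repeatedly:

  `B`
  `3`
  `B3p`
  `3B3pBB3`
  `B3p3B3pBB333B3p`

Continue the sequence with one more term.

Applying the rule to each of the 15 symbols of B3p3B3pBB333B3p gives the pieces 3 B3p BB3 B3p 3 B3p BB3 3 3 B3p B3p B3p 3 B3p BB3, which concatenate to the answer.

3B3pBB3B3p3B3pBB333B3pB3pB3p3B3pBB3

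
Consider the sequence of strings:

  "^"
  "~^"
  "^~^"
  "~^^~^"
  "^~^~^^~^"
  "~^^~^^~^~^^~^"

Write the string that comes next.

^~^~^^~^~^^~^^~^~^^~^

Each term (from the third on) is the two preceding terms concatenated in order: term 3 = ^·~^ = ^~^.
So term 7 is ^~^~^^~^·~^^~^^~^~^^~^.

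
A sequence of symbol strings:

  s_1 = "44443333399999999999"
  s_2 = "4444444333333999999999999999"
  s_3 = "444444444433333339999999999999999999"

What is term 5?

4444444444444444333333333999999999999999999999999999

The n-th term is 3n-2 4's then n+3 3's then 4n+3 9's, where the shown terms are n = 2, 3, 4.
Setting n = 6 gives 16, 9, 27 characters in each block.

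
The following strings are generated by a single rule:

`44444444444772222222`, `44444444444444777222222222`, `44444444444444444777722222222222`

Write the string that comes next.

Term n consists of 3n+2 4's, followed by n-1 7's, followed by 2n+1 2's, where the shown terms are n = 3, 4, 5.
Setting n = 6 gives 20, 5, 13 characters in each block.

44444444444444444444777772222222222222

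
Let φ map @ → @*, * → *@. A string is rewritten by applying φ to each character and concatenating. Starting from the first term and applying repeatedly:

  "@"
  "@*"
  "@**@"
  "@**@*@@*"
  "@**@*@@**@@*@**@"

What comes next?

@**@*@@**@@*@**@*@@*@**@@**@*@@*

Replace each of the 16 characters of @**@*@@**@@*@**@ in place — @* *@ *@ @* *@ @* @* *@ *@ @* @* *@ @* *@ *@ @* — and concatenate.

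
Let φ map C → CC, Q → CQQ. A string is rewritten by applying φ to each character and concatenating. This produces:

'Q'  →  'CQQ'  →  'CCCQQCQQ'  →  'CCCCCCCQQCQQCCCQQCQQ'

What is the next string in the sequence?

CCCCCCCCCCCCCCCQQCQQCCCQQCQQCCCCCCCQQCQQCCCQQCQQ

Applying the rule to each of the 20 symbols of CCCCCCCQQCQQCCCQQCQQ gives the pieces CC CC CC CC CC CC CC CQQ CQQ CC CQQ CQQ CC CC CC CQQ CQQ CC CQQ CQQ, which concatenate to the answer.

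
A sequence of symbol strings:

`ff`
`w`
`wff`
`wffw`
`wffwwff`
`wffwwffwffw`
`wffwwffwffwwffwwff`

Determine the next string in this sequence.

From term 3 onward, concatenate the last term with the second-to-last: w·ff = wff, wff·w = wffw, …
Continuing: wffwwffwffwwffwwff · wffwwffwffw gives term 8.

wffwwffwffwwffwwffwffwwffwffw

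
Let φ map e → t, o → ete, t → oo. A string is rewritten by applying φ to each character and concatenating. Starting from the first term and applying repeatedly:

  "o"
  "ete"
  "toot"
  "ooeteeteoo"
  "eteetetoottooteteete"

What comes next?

φ(eteetetoottooteteete) expands symbol-by-symbol to t oo t t oo t oo ete ete oo oo ete ete oo t oo t t oo t; joining the 20 pieces gives the next term.

toottootooeteeteooooeteeteootoottoot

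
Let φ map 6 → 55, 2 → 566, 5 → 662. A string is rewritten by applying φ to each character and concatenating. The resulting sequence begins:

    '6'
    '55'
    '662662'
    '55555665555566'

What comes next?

66266266266266255556626626626626625555

φ(55555665555566) expands symbol-by-symbol to 662 662 662 662 662 55 55 662 662 662 662 662 55 55; joining the 14 pieces gives the next term.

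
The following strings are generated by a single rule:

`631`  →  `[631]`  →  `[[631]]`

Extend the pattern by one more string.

Every step adds [ to the front and ] to the end of the previous string.
Applying this once more to [[631]]:

[[[631]]]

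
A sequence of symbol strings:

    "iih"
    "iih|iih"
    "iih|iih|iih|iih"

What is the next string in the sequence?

iih|iih|iih|iih|iih|iih|iih|iih

s(k+1) = s(k)·|·s(k) — each term doubles the last with '|' between the halves.
So the next term is two copies of iih|iih|iih|iih with '|' between the halves.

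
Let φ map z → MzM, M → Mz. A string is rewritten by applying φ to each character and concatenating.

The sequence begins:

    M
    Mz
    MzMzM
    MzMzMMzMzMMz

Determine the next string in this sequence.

MzMzMMzMzMMzMzMzMMzMzMMzMzMzM

Expanding MzMzMMzMzMMz: M→Mz, z→MzM, M→Mz, z→MzM, M→Mz, M→Mz, z→MzM, M→Mz, z→MzM, M→Mz, M→Mz, z→MzM. Concatenated: Mz MzM Mz MzM Mz Mz MzM Mz MzM Mz Mz MzM.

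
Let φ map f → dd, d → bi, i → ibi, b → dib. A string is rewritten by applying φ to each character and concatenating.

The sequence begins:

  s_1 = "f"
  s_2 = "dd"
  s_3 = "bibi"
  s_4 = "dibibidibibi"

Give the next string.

biibidibibidibibibiibidibibidibibi

Apply φ to dibibidibibi symbol by symbol: d→bi, i→ibi, b→dib, i→ibi, b→dib, i→ibi, d→bi, i→ibi, b→dib, i→ibi, b→dib, i→ibi; joined: bi ibi dib ibi dib ibi bi ibi dib ibi dib ibi.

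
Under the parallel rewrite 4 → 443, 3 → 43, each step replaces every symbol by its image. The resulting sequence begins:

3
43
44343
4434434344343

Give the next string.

4434434344344343443434434434344343

φ(4434434344343) expands symbol-by-symbol to 443 443 43 443 443 43 443 43 443 443 43 443 43; joining the 13 pieces gives the next term.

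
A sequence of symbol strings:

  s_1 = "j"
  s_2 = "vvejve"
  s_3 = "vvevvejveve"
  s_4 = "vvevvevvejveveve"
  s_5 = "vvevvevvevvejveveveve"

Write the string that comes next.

s(k+1) = vve·s(k)·ve, so each term gains vve as a prefix and ve as a suffix.
Applying this once more to vvevvevvevvejveveveve:

vvevvevvevvevvejveveveveve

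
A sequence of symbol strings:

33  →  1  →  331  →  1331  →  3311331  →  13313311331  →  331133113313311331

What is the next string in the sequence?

From term 3 onward, concatenate the second-to-last term with the last: 33·1 = 331, 1·331 = 1331, …
Continuing: 13313311331 · 331133113313311331 gives term 8.

13313311331331133113313311331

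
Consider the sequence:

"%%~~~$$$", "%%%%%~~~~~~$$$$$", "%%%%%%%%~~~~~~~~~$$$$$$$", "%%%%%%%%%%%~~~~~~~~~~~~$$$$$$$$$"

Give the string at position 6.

%%%%%%%%%%%%%%%%%~~~~~~~~~~~~~~~~~~$$$$$$$$$$$$$

Reading off run lengths: % runs 2, 5, 8, 11; ~ runs 3, 6, 9, 12; $ runs 3, 5, 7, 9 — each is linear in n (n = 1, 2, …).
Setting n = 6 gives 17, 18, 13 characters in each block.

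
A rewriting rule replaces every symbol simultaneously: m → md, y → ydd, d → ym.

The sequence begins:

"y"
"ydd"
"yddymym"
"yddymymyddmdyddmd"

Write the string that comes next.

Rewriting the 17 symbols of yddymymyddmdyddmd one by one yields ydd ym ym ydd md ydd md ydd ym ym md ym ydd ym ym md ym; concatenated:

yddymymyddmdyddmdyddymymmdymyddymymmdym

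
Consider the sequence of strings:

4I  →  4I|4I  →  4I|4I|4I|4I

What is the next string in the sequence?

Every step duplicates the string with '|' between the halves.
One more doubling of 4I|4I|4I|4I gives the answer.

4I|4I|4I|4I|4I|4I|4I|4I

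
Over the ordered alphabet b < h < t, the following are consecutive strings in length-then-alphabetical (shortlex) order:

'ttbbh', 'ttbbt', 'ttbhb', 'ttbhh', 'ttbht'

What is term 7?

Continuing the enumeration 2 steps past ttbht: ttbht → ttbtb → (answer).

ttbth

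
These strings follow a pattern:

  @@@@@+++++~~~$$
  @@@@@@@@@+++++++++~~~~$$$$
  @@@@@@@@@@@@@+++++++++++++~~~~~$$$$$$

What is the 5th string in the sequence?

Each string has the form @^{4n+1} +^{4n+1} ~^{n+2} $^{2n} (n = 1, 2, …).
At n = 5 the blocks have lengths 21, 21, 7, 10.

@@@@@@@@@@@@@@@@@@@@@+++++++++++++++++++++~~~~~~~$$$$$$$$$$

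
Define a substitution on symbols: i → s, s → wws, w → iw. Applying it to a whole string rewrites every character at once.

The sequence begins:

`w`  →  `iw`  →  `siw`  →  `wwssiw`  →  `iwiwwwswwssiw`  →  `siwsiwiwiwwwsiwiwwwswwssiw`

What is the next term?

wwssiwwwssiwsiwsiwiwiwwwssiwsiwiwiwwwsiwiwwwswwssiw

Replace each of the 26 characters of siwsiwiwiwwwsiwiwwwswwssiw in place — wws s iw wws s iw s iw s iw iw iw wws s iw s iw iw iw wws iw iw wws wws s iw — and concatenate.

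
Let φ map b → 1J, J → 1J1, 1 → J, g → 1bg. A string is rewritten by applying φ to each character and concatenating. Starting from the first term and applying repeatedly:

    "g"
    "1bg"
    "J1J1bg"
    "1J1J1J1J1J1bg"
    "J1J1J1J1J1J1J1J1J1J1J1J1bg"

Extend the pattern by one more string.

Replace each of the 26 characters of J1J1J1J1J1J1J1J1J1J1J1J1bg in place — 1J1 J 1J1 J 1J1 J 1J1 J 1J1 J 1J1 J 1J1 J 1J1 J 1J1 J 1J1 J 1J1 J 1J1 J 1J 1bg — and concatenate.

1J1J1J1J1J1J1J1J1J1J1J1J1J1J1J1J1J1J1J1J1J1J1J1J1J1bg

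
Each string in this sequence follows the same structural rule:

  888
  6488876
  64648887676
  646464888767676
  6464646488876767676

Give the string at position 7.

s(k+1) = 64·s(k)·76, so each term gains 64 as a prefix and 76 as a suffix.
From 6464646488876767676, 2 further steps: 6464646488876767676 → 64646464648887676767676 → (answer).

646464646464888767676767676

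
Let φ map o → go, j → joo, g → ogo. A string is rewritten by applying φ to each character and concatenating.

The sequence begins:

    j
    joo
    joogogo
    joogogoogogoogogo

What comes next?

joogogoogogoogogogoogogoogogogoogogoogogo

Applying the rule to each of the 17 symbols of joogogoogogoogogo gives the pieces joo go go ogo go ogo go go ogo go ogo go go ogo go ogo go, which concatenate to the answer.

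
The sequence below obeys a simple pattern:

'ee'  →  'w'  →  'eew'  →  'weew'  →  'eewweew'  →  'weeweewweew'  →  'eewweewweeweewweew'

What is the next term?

weeweewweeweewweewweeweewweew

This is a Fibonacci-style word recurrence s(k) = s(k−2)·s(k−1): e.g. ee·w = eew.
The next term joins weeweewweew and eewweewweeweewweew.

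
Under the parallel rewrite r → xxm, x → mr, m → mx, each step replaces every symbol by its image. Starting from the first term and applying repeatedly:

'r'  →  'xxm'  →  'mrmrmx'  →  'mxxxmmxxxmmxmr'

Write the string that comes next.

φ(mxxxmmxxxmmxmr) expands symbol-by-symbol to mx mr mr mr mx mx mr mr mr mx mx mr mx xxm; joining the 14 pieces gives the next term.

mxmrmrmrmxmxmrmrmrmxmxmrmxxxm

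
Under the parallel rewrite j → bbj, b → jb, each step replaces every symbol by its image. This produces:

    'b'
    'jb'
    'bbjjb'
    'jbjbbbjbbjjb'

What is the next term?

Rewriting each symbol of jbjbbbjbbjjb: j→bbj, b→jb, j→bbj, b→jb, b→jb, b→jb, j→bbj, b→jb, b→jb, j→bbj, j→bbj, b→jb, which concatenates to bbj jb bbj jb jb jb bbj jb jb bbj bbj jb.

bbjjbbbjjbjbjbbbjjbjbbbjbbjjb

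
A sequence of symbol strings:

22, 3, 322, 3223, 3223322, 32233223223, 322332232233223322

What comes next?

32233223223322332232233223223

This is a Fibonacci-style word recurrence s(k) = s(k−1)·s(k−2): e.g. 3·22 = 322.
So term 8 is 322332232233223322·32233223223.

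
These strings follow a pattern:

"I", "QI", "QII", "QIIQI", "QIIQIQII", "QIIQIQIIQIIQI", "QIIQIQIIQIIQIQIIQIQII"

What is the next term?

QIIQIQIIQIIQIQIIQIQIIQIIQIQIIQIIQI

This is a Fibonacci-style word recurrence s(k) = s(k−1)·s(k−2): e.g. QI·I = QII.
The next term joins QIIQIQIIQIIQIQIIQIQII and QIIQIQIIQIIQI.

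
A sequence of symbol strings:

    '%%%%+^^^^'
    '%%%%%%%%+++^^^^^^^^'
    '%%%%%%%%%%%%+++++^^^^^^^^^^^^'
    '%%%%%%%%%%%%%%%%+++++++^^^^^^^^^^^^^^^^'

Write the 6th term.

%%%%%%%%%%%%%%%%%%%%%%%%+++++++++++^^^^^^^^^^^^^^^^^^^^^^^^

Term n consists of 4n %'s, followed by 2n-1 +'s, followed by 4n ^'s (n = 1, 2, …).
At n = 6 the blocks have lengths 24, 11, 24.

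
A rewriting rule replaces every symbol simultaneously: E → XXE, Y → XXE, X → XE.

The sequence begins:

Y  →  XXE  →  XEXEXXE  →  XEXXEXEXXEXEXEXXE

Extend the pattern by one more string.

Replace each of the 17 characters of XEXXEXEXXEXEXEXXE in place — XE XXE XE XE XXE XE XXE XE XE XXE XE XXE XE XXE XE XE XXE — and concatenate.

XEXXEXEXEXXEXEXXEXEXEXXEXEXXEXEXXEXEXEXXE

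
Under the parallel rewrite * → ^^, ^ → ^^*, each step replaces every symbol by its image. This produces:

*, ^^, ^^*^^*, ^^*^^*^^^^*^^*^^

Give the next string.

φ(^^*^^*^^^^*^^*^^) expands symbol-by-symbol to ^^* ^^* ^^ ^^* ^^* ^^ ^^* ^^* ^^* ^^* ^^ ^^* ^^* ^^ ^^* ^^*; joining the 16 pieces gives the next term.

^^*^^*^^^^*^^*^^^^*^^*^^*^^*^^^^*^^*^^^^*^^*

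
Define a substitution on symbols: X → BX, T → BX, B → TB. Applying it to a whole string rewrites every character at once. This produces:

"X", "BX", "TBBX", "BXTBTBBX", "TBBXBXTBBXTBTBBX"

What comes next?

Rewriting the 16 symbols of TBBXBXTBBXTBTBBX one by one yields BX TB TB BX TB BX BX TB TB BX BX TB BX TB TB BX; concatenated:

BXTBTBBXTBBXBXTBTBBXBXTBBXTBTBBX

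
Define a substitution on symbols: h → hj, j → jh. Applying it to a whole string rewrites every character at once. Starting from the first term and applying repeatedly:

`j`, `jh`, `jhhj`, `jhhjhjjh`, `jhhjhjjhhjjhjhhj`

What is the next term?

Rewriting the 16 symbols of jhhjhjjhhjjhjhhj one by one yields jh hj hj jh hj jh jh hj hj jh jh hj jh hj hj jh; concatenated:

jhhjhjjhhjjhjhhjhjjhjhhjjhhjhjjh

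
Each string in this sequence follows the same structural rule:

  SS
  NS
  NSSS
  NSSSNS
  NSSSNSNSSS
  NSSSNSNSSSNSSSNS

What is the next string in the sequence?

NSSSNSNSSSNSSSNSNSSSNSNSSS

This is a Fibonacci-style word recurrence s(k) = s(k−1)·s(k−2): e.g. NS·SS = NSSS.
Continuing: NSSSNSNSSSNSSSNS · NSSSNSNSSS gives term 7.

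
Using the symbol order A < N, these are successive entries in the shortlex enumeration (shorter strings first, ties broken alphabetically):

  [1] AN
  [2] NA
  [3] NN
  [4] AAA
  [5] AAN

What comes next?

ANA

Find the rightmost character of AAN below N, bump it to the next letter, and reset everything to its right to A.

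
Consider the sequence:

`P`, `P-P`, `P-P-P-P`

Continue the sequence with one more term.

P-P-P-P-P-P-P-P

Every step duplicates the string with '-' between the halves.
One more doubling of P-P-P-P gives the answer.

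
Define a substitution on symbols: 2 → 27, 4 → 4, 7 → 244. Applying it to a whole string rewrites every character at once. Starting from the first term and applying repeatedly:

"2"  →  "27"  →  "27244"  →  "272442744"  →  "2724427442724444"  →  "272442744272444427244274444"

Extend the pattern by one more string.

Replace each of the 27 characters of 272442744272444427244274444 in place — 27 244 27 4 4 27 244 4 4 27 244 27 4 4 4 4 27 244 27 4 4 27 244 4 4 4 4 — and concatenate.

272442744272444427244274444272442744272444444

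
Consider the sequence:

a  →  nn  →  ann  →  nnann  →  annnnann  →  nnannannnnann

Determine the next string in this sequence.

annnnannnnannannnnann

This is a Fibonacci-style word recurrence s(k) = s(k−2)·s(k−1): e.g. a·nn = ann.
The next term joins annnnann and nnannannnnann.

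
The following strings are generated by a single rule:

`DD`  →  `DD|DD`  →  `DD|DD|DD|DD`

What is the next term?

s(k+1) = s(k)·|·s(k) — each term doubles the last with '|' between the halves.
Doubling DD|DD|DD|DD with '|' between the halves:

DD|DD|DD|DD|DD|DD|DD|DD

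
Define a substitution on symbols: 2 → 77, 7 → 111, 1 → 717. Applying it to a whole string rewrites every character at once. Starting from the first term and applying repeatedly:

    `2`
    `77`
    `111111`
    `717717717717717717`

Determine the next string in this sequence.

Rewriting the 18 symbols of 717717717717717717 one by one yields 111 717 111 111 717 111 111 717 111 111 717 111 111 717 111 111 717 111; concatenated:

111717111111717111111717111111717111111717111111717111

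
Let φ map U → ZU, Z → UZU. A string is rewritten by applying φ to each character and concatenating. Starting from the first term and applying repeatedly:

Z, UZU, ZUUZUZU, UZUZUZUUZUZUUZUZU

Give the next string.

Applying the rule to each of the 17 symbols of UZUZUZUUZUZUUZUZU gives the pieces ZU UZU ZU UZU ZU UZU ZU ZU UZU ZU UZU ZU ZU UZU ZU UZU ZU, which concatenate to the answer.

ZUUZUZUUZUZUUZUZUZUUZUZUUZUZUZUUZUZUUZUZU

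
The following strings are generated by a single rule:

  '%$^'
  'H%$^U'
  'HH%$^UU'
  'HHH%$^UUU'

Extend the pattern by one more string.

s(k+1) = H·s(k)·U, so each term gains H as a prefix and U as a suffix.
Applying this once more to HHH%$^UUU:

HHHH%$^UUUU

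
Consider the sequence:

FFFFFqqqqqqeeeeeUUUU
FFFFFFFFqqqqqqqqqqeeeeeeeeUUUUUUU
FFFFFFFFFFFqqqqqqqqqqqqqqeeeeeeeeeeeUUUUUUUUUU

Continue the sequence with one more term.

The n-th term is 3n-1 F's then 4n-2 q's then 3n-1 e's then 3n-2 U's, where the shown terms are n = 2, 3, 4.
At n = 5 the blocks have lengths 14, 18, 14, 13.

FFFFFFFFFFFFFFqqqqqqqqqqqqqqqqqqeeeeeeeeeeeeeeUUUUUUUUUUUUU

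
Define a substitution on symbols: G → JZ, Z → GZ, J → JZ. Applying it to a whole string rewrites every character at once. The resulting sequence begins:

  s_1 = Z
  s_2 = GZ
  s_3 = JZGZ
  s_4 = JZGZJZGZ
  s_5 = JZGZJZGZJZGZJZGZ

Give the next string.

JZGZJZGZJZGZJZGZJZGZJZGZJZGZJZGZ

φ(JZGZJZGZJZGZJZGZ) expands symbol-by-symbol to JZ GZ JZ GZ JZ GZ JZ GZ JZ GZ JZ GZ JZ GZ JZ GZ; joining the 16 pieces gives the next term.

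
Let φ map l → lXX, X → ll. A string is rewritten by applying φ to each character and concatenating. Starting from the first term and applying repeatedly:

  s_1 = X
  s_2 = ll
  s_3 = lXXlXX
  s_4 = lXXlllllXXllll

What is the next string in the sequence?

Rewriting the 14 symbols of lXXlllllXXllll one by one yields lXX ll ll lXX lXX lXX lXX lXX ll ll lXX lXX lXX lXX; concatenated:

lXXlllllXXlXXlXXlXXlXXlllllXXlXXlXXlXX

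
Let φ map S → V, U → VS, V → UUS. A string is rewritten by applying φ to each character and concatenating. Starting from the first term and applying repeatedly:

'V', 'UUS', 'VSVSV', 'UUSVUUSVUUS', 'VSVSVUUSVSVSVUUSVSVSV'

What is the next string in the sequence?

UUSVUUSVUUSVSVSVUUSVUUSVUUSVSVSVUUSVUUSVUUS

Replace each of the 21 characters of VSVSVUUSVSVSVUUSVSVSV in place — UUS V UUS V UUS VS VS V UUS V UUS V UUS VS VS V UUS V UUS V UUS — and concatenate.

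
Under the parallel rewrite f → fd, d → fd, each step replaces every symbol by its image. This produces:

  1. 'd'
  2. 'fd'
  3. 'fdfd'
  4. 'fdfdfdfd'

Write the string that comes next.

fdfdfdfdfdfdfdfd

Rewriting each symbol of fdfdfdfd: f→fd, d→fd, f→fd, d→fd, f→fd, d→fd, f→fd, d→fd, which concatenates to fd fd fd fd fd fd fd fd.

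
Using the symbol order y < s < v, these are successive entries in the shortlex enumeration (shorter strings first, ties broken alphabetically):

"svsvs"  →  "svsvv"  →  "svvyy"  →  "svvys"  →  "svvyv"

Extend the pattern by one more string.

svvsy

Treat svvyv as a base-3 numeral over the given alphabet and add one, carrying through any trailing v's.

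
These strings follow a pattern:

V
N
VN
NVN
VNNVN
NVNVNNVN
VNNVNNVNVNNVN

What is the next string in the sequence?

This is a Fibonacci-style word recurrence s(k) = s(k−2)·s(k−1): e.g. V·N = VN.
Continuing: NVNVNNVN · VNNVNNVNVNNVN gives term 8.

NVNVNNVNVNNVNNVNVNNVN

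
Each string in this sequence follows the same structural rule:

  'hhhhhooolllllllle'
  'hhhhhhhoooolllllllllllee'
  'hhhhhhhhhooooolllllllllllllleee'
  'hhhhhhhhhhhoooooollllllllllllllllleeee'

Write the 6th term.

Each string has the form h^{2n+1} o^{n+1} l^{3n+2} e^{n-1}, where the shown terms are n = 2, 3, 4, 5.
For term 6, n = 7, so the run lengths are 15, 8, 23, 6.

hhhhhhhhhhhhhhhoooooooollllllllllllllllllllllleeeeee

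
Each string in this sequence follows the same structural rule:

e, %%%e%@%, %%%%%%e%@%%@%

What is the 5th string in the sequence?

s(k+1) = %%%·s(k)·%@%, so each term gains %%% as a prefix and %@% as a suffix.
From %%%%%%e%@%%@%, 2 further steps: %%%%%%e%@%%@% → %%%%%%%%%e%@%%@%%@% → (answer).

%%%%%%%%%%%%e%@%%@%%@%%@%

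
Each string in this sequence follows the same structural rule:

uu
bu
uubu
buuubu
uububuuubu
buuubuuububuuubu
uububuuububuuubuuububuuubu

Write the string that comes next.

buuubuuububuuubuuububuuububuuubuuububuuubu

From term 3 onward, concatenate the second-to-last term with the last: uu·bu = uubu, bu·uubu = buuubu, …
Continuing: buuubuuububuuubu · uububuuububuuubuuububuuubu gives term 8.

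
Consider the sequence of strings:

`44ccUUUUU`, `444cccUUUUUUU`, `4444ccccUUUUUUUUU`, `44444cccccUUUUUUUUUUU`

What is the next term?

Each string has the form 4^{n} c^{n} U^{2n+1}, where the shown terms are n = 2, 3, 4, 5.
Setting n = 6 gives 6, 6, 13 characters in each block.

444444ccccccUUUUUUUUUUUUU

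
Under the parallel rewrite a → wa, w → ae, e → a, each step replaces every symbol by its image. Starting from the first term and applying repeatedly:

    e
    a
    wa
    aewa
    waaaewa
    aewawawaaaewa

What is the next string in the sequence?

Applying the rule to each of the 13 symbols of aewawawaaaewa gives the pieces wa a ae wa ae wa ae wa wa wa a ae wa, which concatenate to the answer.

waaaewaaewaaewawawaaaewa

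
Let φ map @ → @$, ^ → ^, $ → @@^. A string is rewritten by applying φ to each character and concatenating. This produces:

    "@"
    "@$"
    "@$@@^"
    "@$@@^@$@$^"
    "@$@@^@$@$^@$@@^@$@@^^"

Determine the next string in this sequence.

@$@@^@$@$^@$@@^@$@@^^@$@@^@$@$^@$@@^@$@$^^

φ(@$@@^@$@$^@$@@^@$@@^^) expands symbol-by-symbol to @$ @@^ @$ @$ ^ @$ @@^ @$ @@^ ^ @$ @@^ @$ @$ ^ @$ @@^ @$ @$ ^ ^; joining the 21 pieces gives the next term.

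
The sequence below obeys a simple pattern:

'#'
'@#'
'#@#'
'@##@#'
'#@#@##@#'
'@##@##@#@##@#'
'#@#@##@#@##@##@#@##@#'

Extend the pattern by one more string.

@##@##@#@##@##@#@##@#@##@##@#@##@#

From term 3 onward, concatenate the second-to-last term with the last: #·@# = #@#, @#·#@# = @##@#, …
The next term joins @##@##@#@##@# and #@#@##@#@##@##@#@##@#.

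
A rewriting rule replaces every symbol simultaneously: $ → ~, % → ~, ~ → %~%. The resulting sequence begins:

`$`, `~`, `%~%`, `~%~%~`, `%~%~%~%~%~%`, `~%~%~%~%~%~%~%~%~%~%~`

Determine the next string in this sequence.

%~%~%~%~%~%~%~%~%~%~%~%~%~%~%~%~%~%~%~%~%~%

Replace each of the 21 characters of ~%~%~%~%~%~%~%~%~%~%~ in place — %~% ~ %~% ~ %~% ~ %~% ~ %~% ~ %~% ~ %~% ~ %~% ~ %~% ~ %~% ~ %~% — and concatenate.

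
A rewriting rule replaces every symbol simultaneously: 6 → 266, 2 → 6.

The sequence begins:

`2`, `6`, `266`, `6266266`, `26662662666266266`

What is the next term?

62662662666266266626626626662662666266266

Replace each of the 17 characters of 26662662666266266 in place — 6 266 266 266 6 266 266 6 266 266 266 6 266 266 6 266 266 — and concatenate.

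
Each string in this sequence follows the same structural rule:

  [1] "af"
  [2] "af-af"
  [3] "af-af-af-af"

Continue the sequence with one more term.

Each string is two copies of the previous one joined by '-'.
So the next term is two copies of af-af-af-af with '-' between the halves.

af-af-af-af-af-af-af-af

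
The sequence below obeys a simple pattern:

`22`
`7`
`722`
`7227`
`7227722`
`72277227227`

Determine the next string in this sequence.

From term 3 onward, concatenate the last term with the second-to-last: 7·22 = 722, 722·7 = 7227, …
So term 7 is 72277227227·7227722.

722772272277227722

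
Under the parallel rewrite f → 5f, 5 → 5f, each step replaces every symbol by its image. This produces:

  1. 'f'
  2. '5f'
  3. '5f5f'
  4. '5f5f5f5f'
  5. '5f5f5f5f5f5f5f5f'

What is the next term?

Replace each of the 16 characters of 5f5f5f5f5f5f5f5f in place — 5f 5f 5f 5f 5f 5f 5f 5f 5f 5f 5f 5f 5f 5f 5f 5f — and concatenate.

5f5f5f5f5f5f5f5f5f5f5f5f5f5f5f5f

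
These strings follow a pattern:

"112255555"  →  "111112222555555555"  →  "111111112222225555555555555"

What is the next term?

111111111112222222255555555555555555

The n-th term is 3n-1 1's then 2n 2's then 4n+1 5's (n = 1, 2, …).
At n = 4 the blocks have lengths 11, 8, 17.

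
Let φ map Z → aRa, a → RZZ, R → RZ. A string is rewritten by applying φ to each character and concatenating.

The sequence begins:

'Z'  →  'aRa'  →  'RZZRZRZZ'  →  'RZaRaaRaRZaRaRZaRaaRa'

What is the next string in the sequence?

RZaRaRZZRZRZZRZZRZRZZRZaRaRZZRZRZZRZaRaRZZRZRZZRZZRZRZZ

φ(RZaRaaRaRZaRaRZaRaaRa) expands symbol-by-symbol to RZ aRa RZZ RZ RZZ RZZ RZ RZZ RZ aRa RZZ RZ RZZ RZ aRa RZZ RZ RZZ RZZ RZ RZZ; joining the 21 pieces gives the next term.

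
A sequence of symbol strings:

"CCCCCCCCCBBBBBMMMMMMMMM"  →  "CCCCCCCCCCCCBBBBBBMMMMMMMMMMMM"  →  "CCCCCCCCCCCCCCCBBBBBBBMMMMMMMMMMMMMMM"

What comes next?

The n-th term is 3n C's then n+2 B's then 3n M's, where the shown terms are n = 3, 4, 5.
Setting n = 6 gives 18, 8, 18 characters in each block.

CCCCCCCCCCCCCCCCCCBBBBBBBBMMMMMMMMMMMMMMMMMM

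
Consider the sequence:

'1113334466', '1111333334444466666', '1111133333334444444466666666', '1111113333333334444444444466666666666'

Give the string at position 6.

The n-th term is n+2 1's then 2n+1 3's then 3n-1 4's then 3n-1 6's (n = 1, 2, …).
Setting n = 6 gives 8, 13, 17, 17 characters in each block.

1111111133333333333334444444444444444466666666666666666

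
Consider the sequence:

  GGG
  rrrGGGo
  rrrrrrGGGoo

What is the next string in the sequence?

Each term wraps the previous one in rrr on the left and o on the right.
One more step from rrrrrrGGGoo gives the answer.

rrrrrrrrrGGGooo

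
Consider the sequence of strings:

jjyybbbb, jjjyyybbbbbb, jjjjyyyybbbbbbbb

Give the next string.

Each string has the form j^{n} y^{n} b^{2n}, where the shown terms are n = 2, 3, 4.
For the next term, n = 5, so the run lengths are 5, 5, 10.

jjjjjyyyyybbbbbbbbbb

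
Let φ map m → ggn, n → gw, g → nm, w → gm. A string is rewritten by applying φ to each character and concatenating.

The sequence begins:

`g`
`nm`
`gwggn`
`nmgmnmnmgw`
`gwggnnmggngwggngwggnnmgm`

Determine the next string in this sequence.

nmgmnmnmgwgwggnnmnmgwnmgmnmnmgwnmgmnmnmgwgwggnnmggn

Applying the rule to each of the 24 symbols of gwggnnmggngwggngwggnnmgm gives the pieces nm gm nm nm gw gw ggn nm nm gw nm gm nm nm gw nm gm nm nm gw gw ggn nm ggn, which concatenate to the answer.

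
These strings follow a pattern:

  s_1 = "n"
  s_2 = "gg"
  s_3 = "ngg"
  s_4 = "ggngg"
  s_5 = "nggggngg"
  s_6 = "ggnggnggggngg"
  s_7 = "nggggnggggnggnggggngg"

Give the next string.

This is a Fibonacci-style word recurrence s(k) = s(k−2)·s(k−1): e.g. n·gg = ngg.
Continuing: ggnggnggggngg · nggggnggggnggnggggngg gives term 8.

ggnggnggggnggnggggnggggnggnggggngg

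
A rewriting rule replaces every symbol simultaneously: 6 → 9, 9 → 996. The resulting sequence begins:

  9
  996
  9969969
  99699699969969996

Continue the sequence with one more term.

Replace each of the 17 characters of 99699699969969996 in place — 996 996 9 996 996 9 996 996 996 9 996 996 9 996 996 996 9 — and concatenate.

99699699969969996996996999699699969969969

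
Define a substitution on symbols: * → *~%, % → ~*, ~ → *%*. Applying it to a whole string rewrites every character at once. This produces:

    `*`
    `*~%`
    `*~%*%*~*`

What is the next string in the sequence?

Expanding *~%*%*~*: *→*~%, ~→*%*, %→~*, *→*~%, %→~*, *→*~%, ~→*%*, *→*~%. Concatenated: *~% *%* ~* *~% ~* *~% *%* *~%.

*~%*%*~**~%~**~%*%**~%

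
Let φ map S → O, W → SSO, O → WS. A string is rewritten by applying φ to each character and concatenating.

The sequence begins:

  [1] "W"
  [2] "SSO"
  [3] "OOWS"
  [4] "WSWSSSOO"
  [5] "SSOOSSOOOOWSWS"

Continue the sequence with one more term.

OOWSWSOOWSWSWSWSSSOOSSOO

Replace each of the 14 characters of SSOOSSOOOOWSWS in place — O O WS WS O O WS WS WS WS SSO O SSO O — and concatenate.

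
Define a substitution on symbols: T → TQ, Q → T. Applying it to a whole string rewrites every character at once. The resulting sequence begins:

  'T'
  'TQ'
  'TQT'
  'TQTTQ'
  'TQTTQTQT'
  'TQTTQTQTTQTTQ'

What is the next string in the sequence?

Replace each of the 13 characters of TQTTQTQTTQTTQ in place — TQ T TQ TQ T TQ T TQ TQ T TQ TQ T — and concatenate.

TQTTQTQTTQTTQTQTTQTQT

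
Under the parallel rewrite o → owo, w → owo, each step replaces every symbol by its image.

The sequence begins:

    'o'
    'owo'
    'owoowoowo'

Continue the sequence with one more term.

owoowoowoowoowoowoowoowoowo

Apply φ to owoowoowo symbol by symbol: o→owo, w→owo, o→owo, o→owo, w→owo, o→owo, o→owo, w→owo, o→owo; joined: owo owo owo owo owo owo owo owo owo.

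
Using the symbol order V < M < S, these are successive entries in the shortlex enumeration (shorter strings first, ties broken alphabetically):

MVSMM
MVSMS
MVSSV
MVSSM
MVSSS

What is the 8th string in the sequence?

MMVVS

Stepping forward 3 times from MVSSS: MVSSS → MMVVV → MMVVM, then the target.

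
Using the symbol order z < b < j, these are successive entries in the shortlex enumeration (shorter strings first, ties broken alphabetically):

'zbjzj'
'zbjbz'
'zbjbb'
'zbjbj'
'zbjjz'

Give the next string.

Treat zbjjz as a base-3 numeral over the given alphabet and add one, carrying through any trailing j's.

zbjjb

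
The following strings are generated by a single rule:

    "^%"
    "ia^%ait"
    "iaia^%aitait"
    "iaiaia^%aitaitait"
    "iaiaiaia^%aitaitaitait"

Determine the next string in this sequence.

Each term wraps the previous one in ia on the left and ait on the right.
Applying this once more to iaiaiaia^%aitaitaitait:

iaiaiaiaia^%aitaitaitaitait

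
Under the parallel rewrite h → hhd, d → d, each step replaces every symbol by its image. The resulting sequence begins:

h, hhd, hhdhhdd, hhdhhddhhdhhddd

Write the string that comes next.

Applying the rule to each of the 15 symbols of hhdhhddhhdhhddd gives the pieces hhd hhd d hhd hhd d d hhd hhd d hhd hhd d d d, which concatenate to the answer.

hhdhhddhhdhhdddhhdhhddhhdhhdddd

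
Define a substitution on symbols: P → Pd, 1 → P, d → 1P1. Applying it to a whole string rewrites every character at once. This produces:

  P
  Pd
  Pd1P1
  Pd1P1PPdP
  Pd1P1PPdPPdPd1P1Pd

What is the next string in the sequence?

Pd1P1PPdPPdPd1P1PdPd1P1Pd1P1PPdPPd1P1

Applying the rule to each of the 18 symbols of Pd1P1PPdPPdPd1P1Pd gives the pieces Pd 1P1 P Pd P Pd Pd 1P1 Pd Pd 1P1 Pd 1P1 P Pd P Pd 1P1, which concatenate to the answer.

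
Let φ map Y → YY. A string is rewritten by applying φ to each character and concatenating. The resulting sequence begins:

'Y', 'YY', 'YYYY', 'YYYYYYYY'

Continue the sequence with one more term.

Expanding YYYYYYYY: Y→YY, Y→YY, Y→YY, Y→YY, Y→YY, Y→YY, Y→YY, Y→YY. Concatenated: YY YY YY YY YY YY YY YY.

YYYYYYYYYYYYYYYY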